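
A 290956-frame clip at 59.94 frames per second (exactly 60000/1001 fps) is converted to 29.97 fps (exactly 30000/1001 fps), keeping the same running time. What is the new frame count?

Frames at target rate = 290956 × (30000/1001) / (60000/1001) = 145478.

145478 frames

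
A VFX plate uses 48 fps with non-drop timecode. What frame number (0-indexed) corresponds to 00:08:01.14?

23102

Total seconds to the label: (0 × 3600 + 8 × 60 + 1) = 481.
Frame index = 481 × 48 + 14 = 23102.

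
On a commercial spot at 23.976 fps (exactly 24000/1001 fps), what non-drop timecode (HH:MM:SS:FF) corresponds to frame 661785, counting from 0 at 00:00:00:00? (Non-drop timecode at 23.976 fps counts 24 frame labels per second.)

07:39:34:09

661785 ÷ 24 = 27574 full seconds, remainder 9 frames.
27574 s = 7 h 39 min 34 s.
Timecode: 07:39:34:09.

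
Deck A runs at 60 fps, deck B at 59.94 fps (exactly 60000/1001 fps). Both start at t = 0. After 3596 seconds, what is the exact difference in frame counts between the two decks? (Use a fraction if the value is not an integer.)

215760/1001 frames

A emits 60 × 3596 = 215760 frames; B emits 60000/1001 × 3596 = 215760000/1001.
Difference = 215760/1001 frames (≈ 215.5445); B is behind A.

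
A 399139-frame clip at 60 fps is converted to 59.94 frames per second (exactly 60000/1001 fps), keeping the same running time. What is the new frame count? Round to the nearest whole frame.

398740 frames

Frames at target rate = 399139 × (60000/1001) / (60) = 30703000/77 ≈ 398740.260.
Nearest whole frame: 398740.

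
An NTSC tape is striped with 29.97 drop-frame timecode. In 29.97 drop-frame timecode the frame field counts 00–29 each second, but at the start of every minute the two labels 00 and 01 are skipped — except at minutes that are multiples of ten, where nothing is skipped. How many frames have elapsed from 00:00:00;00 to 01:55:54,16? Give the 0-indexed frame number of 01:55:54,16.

As if non-drop at 30 labels/s: (1 × 3600 + 55 × 60 + 54) × 30 + 16 = 208636.
Minute boundaries passed: 115; those not divisible by 10: 115 − 11 = 104; dropped labels = 2 × 104 = 208.
Actual frame index = 208636 − 208 = 208428.

208428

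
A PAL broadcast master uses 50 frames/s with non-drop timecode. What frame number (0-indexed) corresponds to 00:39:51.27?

Total seconds to the label: (0 × 3600 + 39 × 60 + 51) = 2391.
Frame index = 2391 × 50 + 27 = 119577.

frame 119577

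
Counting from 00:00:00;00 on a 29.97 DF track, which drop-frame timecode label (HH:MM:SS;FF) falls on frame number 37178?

Ten DF minutes hold 17982 frames, so frame 37178 lies in block 2 (frames 35964–53945) with 1214 frames into that block.
The block's first minute is 1800 frames and the rest 1798 each; 1214 frames reaches minute 0, so 2 × 18 + 0 × 2 = 36 labels have been skipped so far.
Adding those back, label number 37178 + 36 = 37214 at 30 labels/s is 1240 s + 14 f = 0 h 20 min 40 s frame 14, i.e. 00:20:40;14.

00:20:40;14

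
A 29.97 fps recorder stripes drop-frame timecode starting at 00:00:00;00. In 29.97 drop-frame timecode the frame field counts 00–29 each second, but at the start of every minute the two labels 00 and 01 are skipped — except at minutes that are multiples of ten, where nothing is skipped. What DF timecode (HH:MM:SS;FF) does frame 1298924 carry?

12:02:20;24

Ten DF minutes hold 17982 frames, so frame 1298924 lies in block 72 (frames 1294704–1312685) with 4220 frames into that block.
The block's first minute is 1800 frames and the rest 1798 each; 4220 frames reaches minute 2, so 72 × 18 + 2 × 2 = 1300 labels have been skipped so far.
Adding those back, label number 1298924 + 1300 = 1300224 at 30 labels/s is 43340 s + 24 f = 12 h 2 min 20 s frame 24, i.e. 12:02:20;24.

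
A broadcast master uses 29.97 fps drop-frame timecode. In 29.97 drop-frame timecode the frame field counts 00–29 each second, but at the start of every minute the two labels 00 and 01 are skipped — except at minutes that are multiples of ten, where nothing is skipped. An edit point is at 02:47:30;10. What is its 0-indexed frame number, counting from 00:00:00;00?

As if non-drop at 30 labels/s: (2 × 3600 + 47 × 60 + 30) × 30 + 10 = 301510.
Minute boundaries passed: 167; those not divisible by 10: 167 − 16 = 151; dropped labels = 2 × 151 = 302.
Actual frame index = 301510 − 302 = 301208.

301208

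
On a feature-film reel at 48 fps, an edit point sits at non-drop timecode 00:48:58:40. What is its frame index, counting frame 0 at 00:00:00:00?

Total seconds to the label: (0 × 3600 + 48 × 60 + 58) = 2938.
Frame index = 2938 × 48 + 40 = 141064.

141064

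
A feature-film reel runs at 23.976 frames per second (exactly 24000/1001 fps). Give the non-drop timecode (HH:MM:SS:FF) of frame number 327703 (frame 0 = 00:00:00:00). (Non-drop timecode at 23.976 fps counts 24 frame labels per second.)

327703 ÷ 24 = 13654 full seconds, remainder 7 frames.
13654 s = 3 h 47 min 34 s.
Timecode: 03:47:34:07.

03:47:34:07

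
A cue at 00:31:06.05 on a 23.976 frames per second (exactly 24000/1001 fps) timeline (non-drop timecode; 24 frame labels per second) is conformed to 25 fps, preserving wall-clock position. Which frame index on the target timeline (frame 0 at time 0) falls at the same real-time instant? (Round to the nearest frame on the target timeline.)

frame 46702

Source frame index: (0×3600 + 31×60 + 6) × 24 + 5 = 44789.
Real time: 44789 / (24000/1001) = 44833789/24000 s.
Target frame: (44833789/24000) × (25) = 44833789/960 ≈ 46701.864 → 46702.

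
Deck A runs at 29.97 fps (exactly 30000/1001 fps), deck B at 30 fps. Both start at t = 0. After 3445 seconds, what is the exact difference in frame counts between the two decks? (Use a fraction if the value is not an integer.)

7950/77 frames

A emits 30000/1001 × 3445 = 7950000/77 frames; B emits 30 × 3445 = 103350.
Difference = 7950/77 frames (≈ 103.2468); B is ahead of A.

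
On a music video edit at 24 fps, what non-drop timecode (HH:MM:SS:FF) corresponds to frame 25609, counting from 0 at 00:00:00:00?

00:17:47:01

25609 ÷ 24 = 1067 full seconds, remainder 1 frame.
1067 s = 0 h 17 min 47 s.
Timecode: 00:17:47:01.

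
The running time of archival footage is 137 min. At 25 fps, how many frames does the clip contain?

205500 frames

137 min = 8220 s.
Frames = 8220 × 25 = 205500.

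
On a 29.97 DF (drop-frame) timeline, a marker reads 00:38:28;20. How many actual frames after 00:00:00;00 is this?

As if non-drop at 30 labels/s: (0 × 3600 + 38 × 60 + 28) × 30 + 20 = 69260.
Minute boundaries passed: 38; those not divisible by 10: 38 − 3 = 35; dropped labels = 2 × 35 = 70.
Actual frame index = 69260 − 70 = 69190.

69190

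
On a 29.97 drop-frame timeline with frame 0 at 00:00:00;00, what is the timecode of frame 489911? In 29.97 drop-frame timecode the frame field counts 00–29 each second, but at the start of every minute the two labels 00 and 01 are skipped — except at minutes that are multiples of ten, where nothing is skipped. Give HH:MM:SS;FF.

Each 10-minute DF block holds 10 × 60 × 30 − 9 × 2 = 17982 frames. 489911 ÷ 17982 → 27 full blocks, remainder 4397.
Within the partial block the first minute is 1800 frames and each further minute 1798, so 2 further minute boundaries passed. Total skipped labels = 18 × 27 + 2 × 2 = 490.
Non-drop label index = 489911 + 490 = 490401; at 30 labels/s that is 04:32:26:21, i.e. DF 04:32:26;21.

04:32:26;21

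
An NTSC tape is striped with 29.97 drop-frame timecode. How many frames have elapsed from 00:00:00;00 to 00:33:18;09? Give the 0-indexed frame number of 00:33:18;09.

59889

As if non-drop at 30 labels/s: (0 × 3600 + 33 × 60 + 18) × 30 + 9 = 59949.
Minute boundaries passed: 33; those not divisible by 10: 33 − 3 = 30; dropped labels = 2 × 30 = 60.
Actual frame index = 59949 − 60 = 59889.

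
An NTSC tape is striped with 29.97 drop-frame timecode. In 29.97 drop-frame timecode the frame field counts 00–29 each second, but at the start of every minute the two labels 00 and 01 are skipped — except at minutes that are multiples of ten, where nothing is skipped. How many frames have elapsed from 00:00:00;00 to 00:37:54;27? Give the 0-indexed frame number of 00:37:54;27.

68179

As if non-drop at 30 labels/s: (0 × 3600 + 37 × 60 + 54) × 30 + 27 = 68247.
Minute boundaries passed: 37; those not divisible by 10: 37 − 3 = 34; dropped labels = 2 × 34 = 68.
Actual frame index = 68247 − 68 = 68179.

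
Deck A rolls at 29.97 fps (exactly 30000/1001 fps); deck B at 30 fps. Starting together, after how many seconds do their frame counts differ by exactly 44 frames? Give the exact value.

The gap grows by |30 − 30000/1001| = 30/1001 frames per second.
Time for a 44-frame gap: 44 ÷ (30/1001) = 22022/15 s.

22022/15 seconds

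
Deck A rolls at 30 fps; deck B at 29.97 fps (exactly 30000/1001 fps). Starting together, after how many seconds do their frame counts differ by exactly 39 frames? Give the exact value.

1301.3 seconds

The gap grows by |30000/1001 − 30| = 30/1001 frames per second.
Time for a 39-frame gap: 39 ÷ (30/1001) = 1301.3 s.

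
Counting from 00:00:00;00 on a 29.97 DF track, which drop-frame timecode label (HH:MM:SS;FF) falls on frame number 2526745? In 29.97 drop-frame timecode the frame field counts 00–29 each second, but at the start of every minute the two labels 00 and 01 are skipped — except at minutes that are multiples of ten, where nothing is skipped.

Ten DF minutes hold 17982 frames, so frame 2526745 lies in block 140 (frames 2517480–2535461) with 9265 frames into that block.
The block's first minute is 1800 frames and the rest 1798 each; 9265 frames reaches minute 5, so 140 × 18 + 5 × 2 = 2530 labels have been skipped so far.
Adding those back, label number 2526745 + 2530 = 2529275 at 30 labels/s is 84309 s + 5 f = 23 h 25 min 9 s frame 5, i.e. 23:25:09;05.

23:25:09;05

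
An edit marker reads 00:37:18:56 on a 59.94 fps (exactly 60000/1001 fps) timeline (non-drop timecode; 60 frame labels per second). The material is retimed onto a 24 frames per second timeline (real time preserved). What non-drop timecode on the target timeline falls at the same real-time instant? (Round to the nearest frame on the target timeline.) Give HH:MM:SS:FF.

00:37:21:04

Source frame index: (0×3600 + 37×60 + 18) × 60 + 56 = 134336.
Real time: 134336 / (60000/1001) = 4202198/1875 s.
Target frame: (4202198/1875) × (24) = 33617584/625 ≈ 53788.134 → 53788.
At 24 labels/s: frame 53788 → 00:37:21:04.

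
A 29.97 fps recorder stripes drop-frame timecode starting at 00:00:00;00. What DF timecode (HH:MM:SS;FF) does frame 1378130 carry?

12:46:23;20

Each 10-minute DF block holds 10 × 60 × 30 − 9 × 2 = 17982 frames. 1378130 ÷ 17982 → 76 full blocks, remainder 11498.
Within the partial block the first minute is 1800 frames and each further minute 1798, so 6 further minute boundaries passed. Total skipped labels = 18 × 76 + 2 × 6 = 1380.
Non-drop label index = 1378130 + 1380 = 1379510; at 30 labels/s that is 12:46:23:20, i.e. DF 12:46:23;20.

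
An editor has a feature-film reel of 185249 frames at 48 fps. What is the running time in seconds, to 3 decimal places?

Running time = 185249 × 1/48 = 185249/48 s ≈ 3859.354 s.

3859.354 seconds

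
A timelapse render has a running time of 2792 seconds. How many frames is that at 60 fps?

167520 frames

Frames = 2792 × 60 = 167520.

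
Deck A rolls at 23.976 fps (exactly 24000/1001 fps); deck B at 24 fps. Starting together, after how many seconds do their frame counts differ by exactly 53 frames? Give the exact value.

The gap grows by |24 − 24000/1001| = 24/1001 frames per second.
Time for a 53-frame gap: 53 ÷ (24/1001) = 53053/24 s.

53053/24 seconds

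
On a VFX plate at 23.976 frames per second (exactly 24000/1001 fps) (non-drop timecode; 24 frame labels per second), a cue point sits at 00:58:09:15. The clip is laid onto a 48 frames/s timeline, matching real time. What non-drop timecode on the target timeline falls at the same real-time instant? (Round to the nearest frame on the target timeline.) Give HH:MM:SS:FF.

00:58:13:06

Source frame index: (0×3600 + 58×60 + 9) × 24 + 15 = 83751.
Real time: 83751 / (24000/1001) = 27944917/8000 s.
Target frame: (27944917/8000) × (48) = 83834751/500 ≈ 167669.502 → 167670.
At 48 labels/s: frame 167670 → 00:58:13:06.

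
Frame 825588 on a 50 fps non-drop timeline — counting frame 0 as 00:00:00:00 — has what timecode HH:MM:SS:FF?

04:35:11:38

825588 ÷ 50 = 16511 full seconds, remainder 38 frames.
16511 s = 4 h 35 min 11 s.
Timecode: 04:35:11:38.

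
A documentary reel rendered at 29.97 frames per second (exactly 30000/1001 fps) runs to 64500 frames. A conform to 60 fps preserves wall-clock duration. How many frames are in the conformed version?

129129 frames

Target frames = source frames × (target rate / source rate) = 64500 × (60)/(30000/1001) = 64500 × 1001/500 = 129129.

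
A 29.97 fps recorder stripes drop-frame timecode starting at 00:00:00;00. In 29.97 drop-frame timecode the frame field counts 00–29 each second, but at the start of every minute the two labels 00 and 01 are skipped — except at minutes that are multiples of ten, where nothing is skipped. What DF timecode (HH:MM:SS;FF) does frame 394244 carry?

03:39:14;20

Each 10-minute DF block holds 10 × 60 × 30 − 9 × 2 = 17982 frames. 394244 ÷ 17982 → 21 full blocks, remainder 16622.
Within the partial block the first minute is 1800 frames and each further minute 1798, so 9 further minute boundaries passed. Total skipped labels = 18 × 21 + 2 × 9 = 396.
Non-drop label index = 394244 + 396 = 394640; at 30 labels/s that is 03:39:14:20, i.e. DF 03:39:14;20.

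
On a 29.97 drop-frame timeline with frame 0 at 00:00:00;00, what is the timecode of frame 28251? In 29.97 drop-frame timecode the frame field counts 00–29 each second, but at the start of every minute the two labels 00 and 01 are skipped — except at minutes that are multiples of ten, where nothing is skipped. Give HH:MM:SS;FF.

00:15:42;19

Each 10-minute DF block holds 10 × 60 × 30 − 9 × 2 = 17982 frames. 28251 ÷ 17982 → 1 full block, remainder 10269.
Within the partial block the first minute is 1800 frames and each further minute 1798, so 5 further minute boundaries passed. Total skipped labels = 18 × 1 + 2 × 5 = 28.
Non-drop label index = 28251 + 28 = 28279; at 30 labels/s that is 00:15:42:19, i.e. DF 00:15:42;19.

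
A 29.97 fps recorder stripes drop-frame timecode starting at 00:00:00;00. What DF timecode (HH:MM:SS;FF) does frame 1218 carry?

Each 10-minute DF block holds 10 × 60 × 30 − 9 × 2 = 17982 frames. 1218 ÷ 17982 → 0 full blocks, remainder 1218.
Within the partial block the first minute is 1800 frames and each further minute 1798, so 0 further minute boundaries passed. Total skipped labels = 18 × 0 + 2 × 0 = 0.
Non-drop label index = 1218 + 0 = 1218; at 30 labels/s that is 00:00:40:18, i.e. DF 00:00:40;18.

00:00:40;18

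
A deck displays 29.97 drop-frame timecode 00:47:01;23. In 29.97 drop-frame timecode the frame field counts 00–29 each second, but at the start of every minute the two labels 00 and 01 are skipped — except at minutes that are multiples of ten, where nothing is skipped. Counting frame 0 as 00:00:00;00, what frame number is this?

84567

Complete 10-minute blocks: 4, each 17982 frames → 71928.
Remaining 7 whole minutes in the current block: 1800 + 6 × 1798 = 12588 frames.
Within the current minute: 1 × 30 + 23 − 2 = 51 (labels ;00/;01 skipped at this minute). Total = 71928 + 12588 + 51 = 84567.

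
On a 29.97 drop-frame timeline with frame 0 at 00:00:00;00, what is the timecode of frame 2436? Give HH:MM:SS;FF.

Each 10-minute DF block holds 10 × 60 × 30 − 9 × 2 = 17982 frames. 2436 ÷ 17982 → 0 full blocks, remainder 2436.
Within the partial block the first minute is 1800 frames and each further minute 1798, so 1 further minute boundary passed. Total skipped labels = 18 × 0 + 2 × 1 = 2.
Non-drop label index = 2436 + 2 = 2438; at 30 labels/s that is 00:01:21:08, i.e. DF 00:01:21;08.

00:01:21;08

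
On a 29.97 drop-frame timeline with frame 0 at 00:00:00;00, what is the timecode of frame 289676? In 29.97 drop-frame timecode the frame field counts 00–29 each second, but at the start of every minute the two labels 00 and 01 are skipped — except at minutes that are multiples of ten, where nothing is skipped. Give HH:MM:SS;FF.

02:41:05;16

Each 10-minute DF block holds 10 × 60 × 30 − 9 × 2 = 17982 frames. 289676 ÷ 17982 → 16 full blocks, remainder 1964.
Within the partial block the first minute is 1800 frames and each further minute 1798, so 1 further minute boundary passed. Total skipped labels = 18 × 16 + 2 × 1 = 290.
Non-drop label index = 289676 + 290 = 289966; at 30 labels/s that is 02:41:05:16, i.e. DF 02:41:05;16.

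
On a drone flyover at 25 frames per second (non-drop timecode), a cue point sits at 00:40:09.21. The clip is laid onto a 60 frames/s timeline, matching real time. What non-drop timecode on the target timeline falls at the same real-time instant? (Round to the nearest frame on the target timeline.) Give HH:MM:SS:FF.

Source frame index: (0×3600 + 40×60 + 9) × 25 + 21 = 60246.
Real time: 60246 / (25) = 60246/25 s.
Target frame: (60246/25) × (60) = 722952/5 ≈ 144590.400 → 144590.
At 60 labels/s: frame 144590 → 00:40:09:50.

00:40:09:50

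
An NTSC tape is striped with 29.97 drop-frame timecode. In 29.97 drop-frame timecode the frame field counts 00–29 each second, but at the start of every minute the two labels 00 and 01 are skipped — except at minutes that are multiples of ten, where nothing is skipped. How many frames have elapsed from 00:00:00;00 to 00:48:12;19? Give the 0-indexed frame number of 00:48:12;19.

86691

As if non-drop at 30 labels/s: (0 × 3600 + 48 × 60 + 12) × 30 + 19 = 86779.
Minute boundaries passed: 48; those not divisible by 10: 48 − 4 = 44; dropped labels = 2 × 44 = 88.
Actual frame index = 86779 − 88 = 86691.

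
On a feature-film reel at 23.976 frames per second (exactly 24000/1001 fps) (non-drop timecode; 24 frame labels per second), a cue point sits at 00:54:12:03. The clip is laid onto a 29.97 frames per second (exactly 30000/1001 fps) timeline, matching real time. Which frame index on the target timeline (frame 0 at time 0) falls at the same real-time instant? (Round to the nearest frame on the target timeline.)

frame 97564

Source frame index: (0×3600 + 54×60 + 12) × 24 + 3 = 78051.
Real time: 78051 / (24000/1001) = 26043017/8000 s.
Target frame: (26043017/8000) × (30000/1001) = 390255/4 ≈ 97563.750 → 97564.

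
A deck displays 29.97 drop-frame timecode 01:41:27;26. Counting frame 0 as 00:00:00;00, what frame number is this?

Complete 10-minute blocks: 10, each 17982 frames → 179820.
Remaining 1 whole minute in the current block: 1800 + 0 × 1798 = 1800 frames.
Within the current minute: 27 × 30 + 26 − 2 = 834 (labels ;00/;01 skipped at this minute). Total = 179820 + 1800 + 834 = 182454.

182454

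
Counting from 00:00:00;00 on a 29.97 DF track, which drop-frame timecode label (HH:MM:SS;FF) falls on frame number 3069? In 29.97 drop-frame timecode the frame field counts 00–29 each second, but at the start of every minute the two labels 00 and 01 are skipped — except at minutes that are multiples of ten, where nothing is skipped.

00:01:42;11

Ten DF minutes hold 17982 frames, so frame 3069 lies in block 0 (frames 0–17981) with 3069 frames into that block.
The block's first minute is 1800 frames and the rest 1798 each; 3069 frames reaches minute 1, so 0 × 18 + 1 × 2 = 2 labels have been skipped so far.
Adding those back, label number 3069 + 2 = 3071 at 30 labels/s is 102 s + 11 f = 0 h 1 min 42 s frame 11, i.e. 00:01:42;11.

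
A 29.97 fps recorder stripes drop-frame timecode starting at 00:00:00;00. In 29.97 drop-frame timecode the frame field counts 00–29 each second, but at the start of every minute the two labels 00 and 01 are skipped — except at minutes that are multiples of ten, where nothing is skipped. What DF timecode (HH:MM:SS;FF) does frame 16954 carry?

00:09:25;22

Each 10-minute DF block holds 10 × 60 × 30 − 9 × 2 = 17982 frames. 16954 ÷ 17982 → 0 full blocks, remainder 16954.
Within the partial block the first minute is 1800 frames and each further minute 1798, so 9 further minute boundaries passed. Total skipped labels = 18 × 0 + 2 × 9 = 18.
Non-drop label index = 16954 + 18 = 16972; at 30 labels/s that is 00:09:25:22, i.e. DF 00:09:25;22.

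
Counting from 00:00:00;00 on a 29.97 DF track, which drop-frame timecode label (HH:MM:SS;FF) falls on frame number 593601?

Ten DF minutes hold 17982 frames, so frame 593601 lies in block 33 (frames 593406–611387) with 195 frames into that block.
The block's first minute is 1800 frames and the rest 1798 each; 195 frames reaches minute 0, so 33 × 18 + 0 × 2 = 594 labels have been skipped so far.
Adding those back, label number 593601 + 594 = 594195 at 30 labels/s is 19806 s + 15 f = 5 h 30 min 6 s frame 15, i.e. 05:30:06;15.

05:30:06;15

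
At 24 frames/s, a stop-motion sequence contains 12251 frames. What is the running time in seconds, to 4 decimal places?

510.4583 seconds

Running time = 12251 × 1/24 = 12251/24 s ≈ 510.4583 s.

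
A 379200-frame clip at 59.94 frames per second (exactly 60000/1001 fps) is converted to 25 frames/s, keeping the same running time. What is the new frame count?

Target frames = source frames × (target rate / source rate) = 379200 × (25)/(60000/1001) = 379200 × 1001/2400 = 158158.

158158 frames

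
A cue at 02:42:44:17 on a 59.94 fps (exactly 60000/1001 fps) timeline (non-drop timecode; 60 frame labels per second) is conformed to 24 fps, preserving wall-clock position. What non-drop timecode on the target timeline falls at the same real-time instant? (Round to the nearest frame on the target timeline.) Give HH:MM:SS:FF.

02:42:54:01

Source frame index: (2×3600 + 42×60 + 44) × 60 + 17 = 585857.
Real time: 585857 / (60000/1001) = 586442857/60000 s.
Target frame: (586442857/60000) × (24) = 586442857/2500 ≈ 234577.143 → 234577.
At 24 labels/s: frame 234577 → 02:42:54:01.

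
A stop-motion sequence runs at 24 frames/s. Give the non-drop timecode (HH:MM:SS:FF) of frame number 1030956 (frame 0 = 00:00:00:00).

1030956 ÷ 24 = 42956 full seconds, remainder 12 frames.
42956 s = 11 h 55 min 56 s.
Timecode: 11:55:56:12.

11:55:56:12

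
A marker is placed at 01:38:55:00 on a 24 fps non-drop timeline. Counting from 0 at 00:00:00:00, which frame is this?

Total seconds to the label: (1 × 3600 + 38 × 60 + 55) = 5935.
Frame index = 5935 × 24 + 0 = 142440.

142440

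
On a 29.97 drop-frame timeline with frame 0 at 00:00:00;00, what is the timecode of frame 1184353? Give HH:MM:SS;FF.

10:58:37;29

Each 10-minute DF block holds 10 × 60 × 30 − 9 × 2 = 17982 frames. 1184353 ÷ 17982 → 65 full blocks, remainder 15523.
Within the partial block the first minute is 1800 frames and each further minute 1798, so 8 further minute boundaries passed. Total skipped labels = 18 × 65 + 2 × 8 = 1186.
Non-drop label index = 1184353 + 1186 = 1185539; at 30 labels/s that is 10:58:37:29, i.e. DF 10:58:37;29.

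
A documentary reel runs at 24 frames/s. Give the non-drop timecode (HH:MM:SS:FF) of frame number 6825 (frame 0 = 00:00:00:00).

00:04:44:09

6825 ÷ 24 = 284 full seconds, remainder 9 frames.
284 s = 0 h 4 min 44 s.
Timecode: 00:04:44:09.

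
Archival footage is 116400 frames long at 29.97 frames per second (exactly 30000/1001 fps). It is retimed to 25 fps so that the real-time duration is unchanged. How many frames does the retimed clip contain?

Target frames = source frames × (target rate / source rate) = 116400 × (25)/(30000/1001) = 116400 × 1001/1200 = 97097.

97097 frames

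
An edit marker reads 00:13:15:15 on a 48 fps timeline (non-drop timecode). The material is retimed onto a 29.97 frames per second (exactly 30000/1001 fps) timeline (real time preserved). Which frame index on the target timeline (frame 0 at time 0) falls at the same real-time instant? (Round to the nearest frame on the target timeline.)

frame 23836

Source frame index: (0×3600 + 13×60 + 15) × 48 + 15 = 38175.
Real time: 38175 / (48) = 12725/16 s.
Target frame: (12725/16) × (30000/1001) = 23859375/1001 ≈ 23835.539 → 23836.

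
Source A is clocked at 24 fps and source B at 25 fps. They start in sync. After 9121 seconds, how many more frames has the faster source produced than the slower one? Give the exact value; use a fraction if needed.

9121 frames

A emits 24 × 9121 = 218904 frames; B emits 25 × 9121 = 228025.
Difference = 9121 frames; B is ahead of A.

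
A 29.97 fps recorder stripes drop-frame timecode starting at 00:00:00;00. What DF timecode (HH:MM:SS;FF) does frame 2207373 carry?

Ten DF minutes hold 17982 frames, so frame 2207373 lies in block 122 (frames 2193804–2211785) with 13569 frames into that block.
The block's first minute is 1800 frames and the rest 1798 each; 13569 frames reaches minute 7, so 122 × 18 + 7 × 2 = 2210 labels have been skipped so far.
Adding those back, label number 2207373 + 2210 = 2209583 at 30 labels/s is 73652 s + 23 f = 20 h 27 min 32 s frame 23, i.e. 20:27:32;23.

20:27:32;23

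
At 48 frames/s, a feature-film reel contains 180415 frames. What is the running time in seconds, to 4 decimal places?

3758.6458 seconds

Running time = 180415 × 1/48 = 180415/48 s ≈ 3758.6458 s.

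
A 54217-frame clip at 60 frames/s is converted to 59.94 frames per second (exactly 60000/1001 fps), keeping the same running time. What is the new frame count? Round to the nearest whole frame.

54163 frames

Frames at target rate = 54217 × (60000/1001) / (60) = 54217000/1001 ≈ 54162.837.
Nearest whole frame: 54163.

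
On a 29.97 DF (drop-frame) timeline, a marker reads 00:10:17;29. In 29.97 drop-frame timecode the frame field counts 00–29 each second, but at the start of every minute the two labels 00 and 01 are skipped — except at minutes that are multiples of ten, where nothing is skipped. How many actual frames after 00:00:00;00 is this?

Complete 10-minute blocks: 1, each 17982 frames → 17982.
Remaining 0 whole minutes in the current block: 0 frames.
Within the current minute: 17 × 30 + 29 = 539. Total = 17982 + 0 + 539 = 18521.

18521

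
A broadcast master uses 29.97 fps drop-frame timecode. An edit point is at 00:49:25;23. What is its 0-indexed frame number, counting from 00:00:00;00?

88883

As if non-drop at 30 labels/s: (0 × 3600 + 49 × 60 + 25) × 30 + 23 = 88973.
Minute boundaries passed: 49; those not divisible by 10: 49 − 4 = 45; dropped labels = 2 × 45 = 90.
Actual frame index = 88973 − 90 = 88883.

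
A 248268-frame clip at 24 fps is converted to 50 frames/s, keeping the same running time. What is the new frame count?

517225 frames

Target frames = source frames × (target rate / source rate) = 248268 × (50)/(24) = 248268 × 25/12 = 517225.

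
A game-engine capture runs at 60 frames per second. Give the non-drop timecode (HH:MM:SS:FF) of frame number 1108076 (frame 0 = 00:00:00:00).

1108076 ÷ 60 = 18467 full seconds, remainder 56 frames.
18467 s = 5 h 7 min 47 s.
Timecode: 05:07:47:56.

05:07:47:56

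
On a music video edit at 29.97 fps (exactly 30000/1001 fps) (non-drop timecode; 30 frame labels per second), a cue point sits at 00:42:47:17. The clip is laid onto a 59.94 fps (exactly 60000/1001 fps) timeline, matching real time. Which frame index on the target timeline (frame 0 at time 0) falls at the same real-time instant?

frame 154054

Source frame index: (0×3600 + 42×60 + 47) × 30 + 17 = 77027.
Real time: 77027 / (30000/1001) = 77104027/30000 s.
Target frame: (77104027/30000) × (60000/1001) = 154054.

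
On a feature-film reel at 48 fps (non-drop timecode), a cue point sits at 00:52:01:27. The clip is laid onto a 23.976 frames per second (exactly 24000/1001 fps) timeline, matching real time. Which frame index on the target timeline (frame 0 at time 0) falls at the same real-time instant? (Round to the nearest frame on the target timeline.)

frame 74843

Source frame index: (0×3600 + 52×60 + 1) × 48 + 27 = 149835.
Real time: 149835 / (48) = 49945/16 s.
Target frame: (49945/16) × (24000/1001) = 10702500/143 ≈ 74842.657 → 74843.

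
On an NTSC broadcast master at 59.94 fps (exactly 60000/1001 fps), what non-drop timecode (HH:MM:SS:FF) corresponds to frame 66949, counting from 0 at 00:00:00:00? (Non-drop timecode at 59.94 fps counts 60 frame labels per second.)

00:18:35:49

66949 ÷ 60 = 1115 full seconds, remainder 49 frames.
1115 s = 0 h 18 min 35 s.
Timecode: 00:18:35:49.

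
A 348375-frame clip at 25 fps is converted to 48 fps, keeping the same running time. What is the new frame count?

Target frames = source frames × (target rate / source rate) = 348375 × (48)/(25) = 348375 × 48/25 = 668880.

668880 frames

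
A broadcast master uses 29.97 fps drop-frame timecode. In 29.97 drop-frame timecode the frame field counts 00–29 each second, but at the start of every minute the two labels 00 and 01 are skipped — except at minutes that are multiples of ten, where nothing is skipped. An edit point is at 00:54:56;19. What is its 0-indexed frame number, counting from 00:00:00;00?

98801

Complete 10-minute blocks: 5, each 17982 frames → 89910.
Remaining 4 whole minutes in the current block: 1800 + 3 × 1798 = 7194 frames.
Within the current minute: 56 × 30 + 19 − 2 = 1697 (labels ;00/;01 skipped at this minute). Total = 89910 + 7194 + 1697 = 98801.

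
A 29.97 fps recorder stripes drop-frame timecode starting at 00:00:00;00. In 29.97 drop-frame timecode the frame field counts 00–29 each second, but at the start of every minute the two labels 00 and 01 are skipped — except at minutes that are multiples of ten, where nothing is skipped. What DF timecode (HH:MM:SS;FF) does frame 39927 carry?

00:22:12;07

Each 10-minute DF block holds 10 × 60 × 30 − 9 × 2 = 17982 frames. 39927 ÷ 17982 → 2 full blocks, remainder 3963.
Within the partial block the first minute is 1800 frames and each further minute 1798, so 2 further minute boundaries passed. Total skipped labels = 18 × 2 + 2 × 2 = 40.
Non-drop label index = 39927 + 40 = 39967; at 30 labels/s that is 00:22:12:07, i.e. DF 00:22:12;07.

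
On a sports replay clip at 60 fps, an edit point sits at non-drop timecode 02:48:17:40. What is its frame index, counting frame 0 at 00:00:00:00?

605860

Total seconds to the label: (2 × 3600 + 48 × 60 + 17) = 10097.
Frame index = 10097 × 60 + 40 = 605860.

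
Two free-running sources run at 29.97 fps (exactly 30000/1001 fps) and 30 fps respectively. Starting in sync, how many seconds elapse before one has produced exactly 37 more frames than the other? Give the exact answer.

37037/30 seconds

The gap grows by |30 − 30000/1001| = 30/1001 frames per second.
Time for a 37-frame gap: 37 ÷ (30/1001) = 37037/30 s.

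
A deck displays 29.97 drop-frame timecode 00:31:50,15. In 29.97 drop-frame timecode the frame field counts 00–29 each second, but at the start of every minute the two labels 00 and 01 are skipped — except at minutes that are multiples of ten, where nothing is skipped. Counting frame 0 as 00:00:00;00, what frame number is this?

57259

As if non-drop at 30 labels/s: (0 × 3600 + 31 × 60 + 50) × 30 + 15 = 57315.
Minute boundaries passed: 31; those not divisible by 10: 31 − 3 = 28; dropped labels = 2 × 28 = 56.
Actual frame index = 57315 − 56 = 57259.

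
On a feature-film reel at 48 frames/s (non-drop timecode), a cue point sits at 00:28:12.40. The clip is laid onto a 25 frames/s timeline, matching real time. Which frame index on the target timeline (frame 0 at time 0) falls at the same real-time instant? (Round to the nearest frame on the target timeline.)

frame 42321

Source frame index: (0×3600 + 28×60 + 12) × 48 + 40 = 81256.
Real time: 81256 / (48) = 10157/6 s.
Target frame: (10157/6) × (25) = 253925/6 ≈ 42320.833 → 42321.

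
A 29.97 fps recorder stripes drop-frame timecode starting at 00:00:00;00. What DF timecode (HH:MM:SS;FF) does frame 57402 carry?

00:31:55;08

Ten DF minutes hold 17982 frames, so frame 57402 lies in block 3 (frames 53946–71927) with 3456 frames into that block.
The block's first minute is 1800 frames and the rest 1798 each; 3456 frames reaches minute 1, so 3 × 18 + 1 × 2 = 56 labels have been skipped so far.
Adding those back, label number 57402 + 56 = 57458 at 30 labels/s is 1915 s + 8 f = 0 h 31 min 55 s frame 8, i.e. 00:31:55;08.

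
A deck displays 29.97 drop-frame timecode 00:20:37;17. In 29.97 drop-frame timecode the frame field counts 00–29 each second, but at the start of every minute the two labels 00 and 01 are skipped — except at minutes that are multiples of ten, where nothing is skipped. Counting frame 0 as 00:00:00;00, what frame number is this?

As if non-drop at 30 labels/s: (0 × 3600 + 20 × 60 + 37) × 30 + 17 = 37127.
Minute boundaries passed: 20; those not divisible by 10: 20 − 2 = 18; dropped labels = 2 × 18 = 36.
Actual frame index = 37127 − 36 = 37091.

37091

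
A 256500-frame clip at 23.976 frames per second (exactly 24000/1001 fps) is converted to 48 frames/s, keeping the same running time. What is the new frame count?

Target frames = source frames × (target rate / source rate) = 256500 × (48)/(24000/1001) = 256500 × 1001/500 = 513513.

513513 frames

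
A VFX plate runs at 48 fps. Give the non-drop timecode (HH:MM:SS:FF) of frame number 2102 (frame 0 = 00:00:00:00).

2102 ÷ 48 = 43 full seconds, remainder 38 frames.
43 s = 0 h 0 min 43 s.
Timecode: 00:00:43:38.

00:00:43:38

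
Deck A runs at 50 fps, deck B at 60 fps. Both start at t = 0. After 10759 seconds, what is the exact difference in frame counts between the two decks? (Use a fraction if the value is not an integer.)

107590 frames

A emits 50 × 10759 = 537950 frames; B emits 60 × 10759 = 645540.
Difference = 107590 frames; B is ahead of A.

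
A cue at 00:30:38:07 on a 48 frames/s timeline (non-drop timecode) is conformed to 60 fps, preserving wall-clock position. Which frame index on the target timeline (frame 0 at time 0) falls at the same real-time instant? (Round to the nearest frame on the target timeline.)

frame 110289

Source frame index: (0×3600 + 30×60 + 38) × 48 + 7 = 88231.
Real time: 88231 / (48) = 88231/48 s.
Target frame: (88231/48) × (60) = 441155/4 ≈ 110288.750 → 110289.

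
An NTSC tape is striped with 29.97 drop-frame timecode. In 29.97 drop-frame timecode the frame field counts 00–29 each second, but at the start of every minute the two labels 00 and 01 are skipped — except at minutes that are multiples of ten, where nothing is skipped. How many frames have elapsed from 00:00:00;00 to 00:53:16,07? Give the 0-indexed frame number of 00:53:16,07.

As if non-drop at 30 labels/s: (0 × 3600 + 53 × 60 + 16) × 30 + 7 = 95887.
Minute boundaries passed: 53; those not divisible by 10: 53 − 5 = 48; dropped labels = 2 × 48 = 96.
Actual frame index = 95887 − 96 = 95791.

95791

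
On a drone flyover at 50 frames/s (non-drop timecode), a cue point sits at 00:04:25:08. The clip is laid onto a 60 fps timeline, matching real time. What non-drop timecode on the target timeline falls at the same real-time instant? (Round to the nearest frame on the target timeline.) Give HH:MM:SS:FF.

00:04:25:10

Source frame index: (0×3600 + 4×60 + 25) × 50 + 8 = 13258.
Real time: 13258 / (50) = 6629/25 s.
Target frame: (6629/25) × (60) = 79548/5 ≈ 15909.600 → 15910.
At 60 labels/s: frame 15910 → 00:04:25:10.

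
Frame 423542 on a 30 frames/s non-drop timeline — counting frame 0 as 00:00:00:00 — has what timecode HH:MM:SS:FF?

03:55:18:02

423542 ÷ 30 = 14118 full seconds, remainder 2 frames.
14118 s = 3 h 55 min 18 s.
Timecode: 03:55:18:02.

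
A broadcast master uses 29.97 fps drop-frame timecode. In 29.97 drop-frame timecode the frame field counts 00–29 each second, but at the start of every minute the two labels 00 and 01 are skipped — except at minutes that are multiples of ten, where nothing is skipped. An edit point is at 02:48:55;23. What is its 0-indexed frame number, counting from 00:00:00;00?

303769

Complete 10-minute blocks: 16, each 17982 frames → 287712.
Remaining 8 whole minutes in the current block: 1800 + 7 × 1798 = 14386 frames.
Within the current minute: 55 × 30 + 23 − 2 = 1671 (labels ;00/;01 skipped at this minute). Total = 287712 + 14386 + 1671 = 303769.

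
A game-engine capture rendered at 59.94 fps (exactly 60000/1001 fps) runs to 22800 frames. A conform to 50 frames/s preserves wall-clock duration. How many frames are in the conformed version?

Target frames = source frames × (target rate / source rate) = 22800 × (50)/(60000/1001) = 22800 × 1001/1200 = 19019.

19019 frames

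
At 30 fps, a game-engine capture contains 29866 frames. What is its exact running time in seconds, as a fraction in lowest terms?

Running time = 29866 ÷ (30) = 29866 × 1/30 = 14933/15 s.

14933/15 seconds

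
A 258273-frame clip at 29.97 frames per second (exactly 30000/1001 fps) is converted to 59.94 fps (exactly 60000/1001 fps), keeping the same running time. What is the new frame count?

516546 frames

Frames at target rate = 258273 × (60000/1001) / (30000/1001) = 516546.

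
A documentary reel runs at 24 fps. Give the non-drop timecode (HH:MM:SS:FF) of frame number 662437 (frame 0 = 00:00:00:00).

07:40:01:13

662437 ÷ 24 = 27601 full seconds, remainder 13 frames.
27601 s = 7 h 40 min 1 s.
Timecode: 07:40:01:13.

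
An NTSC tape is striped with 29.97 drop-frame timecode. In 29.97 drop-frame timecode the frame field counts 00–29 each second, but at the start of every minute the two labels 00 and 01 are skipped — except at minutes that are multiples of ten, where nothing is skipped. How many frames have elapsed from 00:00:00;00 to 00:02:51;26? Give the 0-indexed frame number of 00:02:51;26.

5152

As if non-drop at 30 labels/s: (0 × 3600 + 2 × 60 + 51) × 30 + 26 = 5156.
Minute boundaries passed: 2; those not divisible by 10: 2 − 0 = 2; dropped labels = 2 × 2 = 4.
Actual frame index = 5156 − 4 = 5152.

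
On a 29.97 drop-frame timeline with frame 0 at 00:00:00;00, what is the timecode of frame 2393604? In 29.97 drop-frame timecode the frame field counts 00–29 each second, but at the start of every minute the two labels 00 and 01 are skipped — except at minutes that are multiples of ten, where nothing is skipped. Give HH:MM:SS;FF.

22:11:06;20

Ten DF minutes hold 17982 frames, so frame 2393604 lies in block 133 (frames 2391606–2409587) with 1998 frames into that block.
The block's first minute is 1800 frames and the rest 1798 each; 1998 frames reaches minute 1, so 133 × 18 + 1 × 2 = 2396 labels have been skipped so far.
Adding those back, label number 2393604 + 2396 = 2396000 at 30 labels/s is 79866 s + 20 f = 22 h 11 min 6 s frame 20, i.e. 22:11:06;20.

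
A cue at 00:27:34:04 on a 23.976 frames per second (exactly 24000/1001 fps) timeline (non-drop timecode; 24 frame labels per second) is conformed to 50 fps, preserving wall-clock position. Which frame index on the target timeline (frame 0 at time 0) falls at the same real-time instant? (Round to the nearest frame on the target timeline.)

Source frame index: (0×3600 + 27×60 + 34) × 24 + 4 = 39700.
Real time: 39700 / (24000/1001) = 397397/240 s.
Target frame: (397397/240) × (50) = 1986985/24 ≈ 82791.042 → 82791.

frame 82791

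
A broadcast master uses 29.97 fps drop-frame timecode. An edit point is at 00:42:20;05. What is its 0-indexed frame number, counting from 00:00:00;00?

As if non-drop at 30 labels/s: (0 × 3600 + 42 × 60 + 20) × 30 + 5 = 76205.
Minute boundaries passed: 42; those not divisible by 10: 42 − 4 = 38; dropped labels = 2 × 38 = 76.
Actual frame index = 76205 − 76 = 76129.

76129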